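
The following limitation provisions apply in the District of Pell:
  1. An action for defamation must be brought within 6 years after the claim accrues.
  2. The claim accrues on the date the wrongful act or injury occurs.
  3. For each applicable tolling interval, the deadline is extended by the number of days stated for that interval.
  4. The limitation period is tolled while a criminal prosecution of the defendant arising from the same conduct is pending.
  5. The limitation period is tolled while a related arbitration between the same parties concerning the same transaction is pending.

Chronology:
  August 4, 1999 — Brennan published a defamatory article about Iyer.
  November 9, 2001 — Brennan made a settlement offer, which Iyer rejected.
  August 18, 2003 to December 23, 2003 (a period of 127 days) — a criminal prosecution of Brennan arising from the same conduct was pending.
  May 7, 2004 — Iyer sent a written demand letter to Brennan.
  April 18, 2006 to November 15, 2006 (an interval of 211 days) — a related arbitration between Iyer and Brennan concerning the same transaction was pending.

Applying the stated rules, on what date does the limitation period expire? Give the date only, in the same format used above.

The claim accrued on August 4, 1999, the date of the act.
The untolled deadline — 6 years after August 4, 1999 — is August 4, 2005.
The pending criminal prosecution from August 18, 2003 to December 23, 2003 tolled the period for 127 days, extending the deadline to December 9, 2005.
The pending related arbitration from April 18, 2006 to November 15, 2006 began after the period had already run on December 9, 2005, so it has no tolling effect.
The other events in the timeline have no effect on the limitation period under the stated rules.

December 9, 2005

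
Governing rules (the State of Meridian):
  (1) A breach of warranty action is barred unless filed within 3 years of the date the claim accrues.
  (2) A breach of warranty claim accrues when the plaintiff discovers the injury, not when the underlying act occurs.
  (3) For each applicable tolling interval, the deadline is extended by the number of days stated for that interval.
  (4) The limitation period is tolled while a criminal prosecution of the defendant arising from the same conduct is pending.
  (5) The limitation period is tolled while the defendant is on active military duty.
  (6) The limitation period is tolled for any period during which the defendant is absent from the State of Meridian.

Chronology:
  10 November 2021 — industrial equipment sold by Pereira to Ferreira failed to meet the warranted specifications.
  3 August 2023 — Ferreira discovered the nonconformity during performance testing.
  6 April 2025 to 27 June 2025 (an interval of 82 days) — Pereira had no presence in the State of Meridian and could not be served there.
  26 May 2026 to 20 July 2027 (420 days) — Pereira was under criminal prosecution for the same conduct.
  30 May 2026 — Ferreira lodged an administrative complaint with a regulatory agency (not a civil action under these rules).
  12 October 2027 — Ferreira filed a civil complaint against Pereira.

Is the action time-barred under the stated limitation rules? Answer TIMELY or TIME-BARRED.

TIMELY

Accrual is tied to discovery, so the period began on 3 August 2023 rather than on 10 November 2021 when the act occurred.
3 years from 3 August 2023 is 3 August 2026.
Because the defendant's absence from the jurisdiction ran from 6 April 2025 to 27 June 2025, the deadline is extended by 82 days to 24 October 2026.
The period was tolled for 420 days by the pending criminal prosecution (26 May 2026 to 20 July 2027), pushing the deadline to 18 December 2027.
The other events in the timeline have no effect on the limitation period under the stated rules.
Filing on 12 October 2027 beat the 18 December 2027 deadline — the action is timely.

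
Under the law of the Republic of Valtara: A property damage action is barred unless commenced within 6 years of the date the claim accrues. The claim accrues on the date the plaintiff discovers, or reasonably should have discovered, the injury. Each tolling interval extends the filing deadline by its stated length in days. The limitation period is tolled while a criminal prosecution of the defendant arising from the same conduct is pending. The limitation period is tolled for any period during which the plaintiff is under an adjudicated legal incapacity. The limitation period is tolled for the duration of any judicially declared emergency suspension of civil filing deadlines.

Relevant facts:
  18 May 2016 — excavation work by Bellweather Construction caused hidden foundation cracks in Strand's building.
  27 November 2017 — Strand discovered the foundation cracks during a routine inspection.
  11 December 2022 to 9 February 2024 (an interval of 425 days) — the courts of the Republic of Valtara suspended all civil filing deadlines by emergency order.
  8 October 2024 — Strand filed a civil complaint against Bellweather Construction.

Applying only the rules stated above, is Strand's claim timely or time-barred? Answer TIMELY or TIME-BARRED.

Accrual is tied to discovery, so the period began on 27 November 2017 rather than on 18 May 2016 when the act occurred.
The untolled deadline — 6 years after 27 November 2017 — is 27 November 2023.
The emergency suspension of filing deadlines from 11 December 2022 to 9 February 2024 tolled the period for 425 days, extending the deadline to 25 January 2025.
Filing on 8 October 2024 beat the 25 January 2025 deadline — the action is timely.

TIMELY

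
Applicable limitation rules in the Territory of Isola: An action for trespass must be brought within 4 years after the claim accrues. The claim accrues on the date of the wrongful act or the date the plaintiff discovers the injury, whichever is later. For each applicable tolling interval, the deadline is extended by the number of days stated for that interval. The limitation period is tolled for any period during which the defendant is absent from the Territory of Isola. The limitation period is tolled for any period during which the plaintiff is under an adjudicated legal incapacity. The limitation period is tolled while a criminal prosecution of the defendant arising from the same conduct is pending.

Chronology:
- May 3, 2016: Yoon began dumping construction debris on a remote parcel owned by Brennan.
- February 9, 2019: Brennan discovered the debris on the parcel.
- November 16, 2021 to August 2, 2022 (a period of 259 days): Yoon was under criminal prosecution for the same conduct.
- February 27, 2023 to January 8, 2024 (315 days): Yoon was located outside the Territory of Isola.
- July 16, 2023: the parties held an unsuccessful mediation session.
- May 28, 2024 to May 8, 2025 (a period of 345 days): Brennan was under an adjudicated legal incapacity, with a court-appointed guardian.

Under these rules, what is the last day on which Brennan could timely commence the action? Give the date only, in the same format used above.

August 16, 2025

The claim accrued on February 9, 2019 — the later of the May 3, 2016 act and the February 9, 2019 discovery.
4 years from February 9, 2019 is February 9, 2023.
The period was tolled for 259 days by the pending criminal prosecution (November 16, 2021 to August 2, 2022), pushing the deadline to October 26, 2023.
The period was tolled for 315 days by the defendant's absence from the jurisdiction (February 27, 2023 to January 8, 2024), pushing the deadline to September 5, 2024.
The plaintiff's legal incapacity from May 28, 2024 to May 8, 2025 tolled the period for 345 days, extending the deadline to August 16, 2025.
None of the other events listed affects the running of the period under the stated rules.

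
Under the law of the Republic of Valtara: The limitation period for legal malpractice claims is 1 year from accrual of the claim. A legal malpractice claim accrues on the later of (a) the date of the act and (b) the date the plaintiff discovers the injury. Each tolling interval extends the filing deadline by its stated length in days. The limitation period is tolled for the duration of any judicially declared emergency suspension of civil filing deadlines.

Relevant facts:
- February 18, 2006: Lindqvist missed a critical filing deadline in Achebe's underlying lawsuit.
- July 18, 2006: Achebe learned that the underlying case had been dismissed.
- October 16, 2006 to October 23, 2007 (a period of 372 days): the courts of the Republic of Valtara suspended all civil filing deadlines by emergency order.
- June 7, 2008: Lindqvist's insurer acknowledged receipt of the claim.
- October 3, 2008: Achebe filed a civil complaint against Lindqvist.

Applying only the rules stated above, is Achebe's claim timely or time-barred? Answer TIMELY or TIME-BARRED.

Because discovery on July 18, 2006 post-dates the February 18, 2006 act, accrual under the later-of rule falls on July 18, 2006.
1 year from July 18, 2006 is July 18, 2007.
The period was tolled for 372 days by the emergency suspension of filing deadlines (October 16, 2006 to October 23, 2007), pushing the deadline to July 24, 2008.
Nothing else in the chronology tolls or restarts the period.
Achebe filed on October 3, 2008, after the July 24, 2008 deadline, so the action is time-barred.

TIME-BARRED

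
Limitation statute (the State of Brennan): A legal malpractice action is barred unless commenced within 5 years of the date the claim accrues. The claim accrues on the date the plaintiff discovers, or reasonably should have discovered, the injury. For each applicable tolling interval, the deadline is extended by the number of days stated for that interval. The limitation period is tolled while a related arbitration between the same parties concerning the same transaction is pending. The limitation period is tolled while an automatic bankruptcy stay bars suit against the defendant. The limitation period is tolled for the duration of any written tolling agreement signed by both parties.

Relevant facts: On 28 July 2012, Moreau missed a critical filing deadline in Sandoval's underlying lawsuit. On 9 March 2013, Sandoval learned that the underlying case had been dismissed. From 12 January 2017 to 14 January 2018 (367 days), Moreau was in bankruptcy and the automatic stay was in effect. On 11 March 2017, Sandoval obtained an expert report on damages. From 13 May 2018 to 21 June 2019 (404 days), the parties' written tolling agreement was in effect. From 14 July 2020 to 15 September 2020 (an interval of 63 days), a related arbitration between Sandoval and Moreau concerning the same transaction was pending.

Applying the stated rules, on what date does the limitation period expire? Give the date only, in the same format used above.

Accrual is tied to discovery, so the period began on 9 March 2013 rather than on 28 July 2012 when the act occurred.
The untolled deadline — 5 years after 9 March 2013 — is 9 March 2018.
The automatic bankruptcy stay from 12 January 2017 to 14 January 2018 tolled the period for 367 days, extending the deadline to 11 March 2019.
The written tolling agreement from 13 May 2018 to 21 June 2019 tolled the period for 404 days, extending the deadline to 18 April 2020.
The pending related arbitration starting 14 July 2020 came too late — the period had run on 18 April 2020 — and so does not extend the deadline.
The other events in the timeline have no effect on the limitation period under the stated rules.

18 April 2020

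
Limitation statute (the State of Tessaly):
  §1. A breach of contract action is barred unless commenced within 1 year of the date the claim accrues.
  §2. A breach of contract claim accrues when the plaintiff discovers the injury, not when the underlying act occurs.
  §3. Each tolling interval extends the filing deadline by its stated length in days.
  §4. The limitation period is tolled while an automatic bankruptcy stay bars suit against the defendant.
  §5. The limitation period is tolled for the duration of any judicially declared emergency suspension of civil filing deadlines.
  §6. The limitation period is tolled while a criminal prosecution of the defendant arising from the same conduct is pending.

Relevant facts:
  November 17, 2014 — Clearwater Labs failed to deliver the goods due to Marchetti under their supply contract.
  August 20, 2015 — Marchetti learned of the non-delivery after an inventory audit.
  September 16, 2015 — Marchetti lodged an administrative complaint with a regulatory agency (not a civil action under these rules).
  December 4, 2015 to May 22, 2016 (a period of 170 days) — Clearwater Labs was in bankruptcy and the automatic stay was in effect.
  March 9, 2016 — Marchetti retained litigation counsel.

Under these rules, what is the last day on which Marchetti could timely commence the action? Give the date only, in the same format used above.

Accrual is tied to discovery, so the period began on August 20, 2015 rather than on November 17, 2014 when the act occurred.
1 year from August 20, 2015 is August 20, 2016.
The period was tolled for 170 days by the automatic bankruptcy stay (December 4, 2015 to May 22, 2016), pushing the deadline to February 6, 2017.
The other events in the timeline have no effect on the limitation period under the stated rules.

February 6, 2017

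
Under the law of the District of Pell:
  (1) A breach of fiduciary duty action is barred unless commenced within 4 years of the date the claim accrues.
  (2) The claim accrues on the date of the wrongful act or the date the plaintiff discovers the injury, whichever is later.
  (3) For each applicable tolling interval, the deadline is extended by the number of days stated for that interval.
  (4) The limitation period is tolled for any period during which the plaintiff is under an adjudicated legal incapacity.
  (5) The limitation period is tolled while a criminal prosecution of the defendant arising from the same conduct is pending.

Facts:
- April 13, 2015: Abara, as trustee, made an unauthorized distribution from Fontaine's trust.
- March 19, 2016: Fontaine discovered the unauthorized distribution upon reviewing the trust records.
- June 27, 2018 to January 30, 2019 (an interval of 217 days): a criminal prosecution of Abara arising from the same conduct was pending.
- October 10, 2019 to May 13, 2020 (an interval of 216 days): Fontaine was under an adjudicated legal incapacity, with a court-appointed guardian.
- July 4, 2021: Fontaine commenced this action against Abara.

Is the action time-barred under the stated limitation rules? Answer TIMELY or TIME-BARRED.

Taking the later of the act (April 13, 2015) and discovery (March 19, 2016), the claim accrued on March 19, 2016.
4 years from March 19, 2016 is March 19, 2020.
Because the pending criminal prosecution ran from June 27, 2018 to January 30, 2019, the deadline is extended by 217 days to October 22, 2020.
The period was tolled for 216 days by the plaintiff's legal incapacity (October 10, 2019 to May 13, 2020), pushing the deadline to May 26, 2021.
The July 4, 2021 filing falls after the May 26, 2021 deadline; the claim is time-barred.

TIME-BARRED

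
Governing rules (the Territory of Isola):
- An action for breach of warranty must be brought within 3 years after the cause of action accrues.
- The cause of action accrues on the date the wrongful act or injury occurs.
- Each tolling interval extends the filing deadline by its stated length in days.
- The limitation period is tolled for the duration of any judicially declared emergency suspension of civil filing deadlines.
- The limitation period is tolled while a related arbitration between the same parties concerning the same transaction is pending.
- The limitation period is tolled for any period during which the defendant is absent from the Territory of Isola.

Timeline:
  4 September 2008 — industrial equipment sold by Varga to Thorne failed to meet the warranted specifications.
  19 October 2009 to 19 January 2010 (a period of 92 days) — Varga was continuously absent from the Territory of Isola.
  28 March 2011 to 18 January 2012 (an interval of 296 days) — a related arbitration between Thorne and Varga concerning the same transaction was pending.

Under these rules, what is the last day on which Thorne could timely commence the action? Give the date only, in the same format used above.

The claim accrued on 4 September 2008, when the wrongful act occurred.
3 years from 4 September 2008 is 4 September 2011.
Because the defendant's absence from the jurisdiction ran from 19 October 2009 to 19 January 2010, the deadline is extended by 92 days to 5 December 2011.
The period was tolled for 296 days by the pending related arbitration (28 March 2011 to 18 January 2012), pushing the deadline to 26 September 2012.

26 September 2012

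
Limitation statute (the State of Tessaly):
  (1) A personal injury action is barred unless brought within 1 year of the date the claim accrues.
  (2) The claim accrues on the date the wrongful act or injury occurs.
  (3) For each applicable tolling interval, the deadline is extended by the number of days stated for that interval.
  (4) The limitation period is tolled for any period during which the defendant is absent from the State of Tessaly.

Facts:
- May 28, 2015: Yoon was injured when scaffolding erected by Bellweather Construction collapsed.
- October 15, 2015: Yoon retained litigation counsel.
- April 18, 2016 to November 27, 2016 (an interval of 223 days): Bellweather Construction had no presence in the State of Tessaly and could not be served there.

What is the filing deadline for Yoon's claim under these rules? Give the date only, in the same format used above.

The claim accrued on May 28, 2015, the date of the act.
The untolled deadline — 1 year after May 28, 2015 — is May 28, 2016.
Because the defendant's absence from the jurisdiction ran from April 18, 2016 to November 27, 2016, the deadline is extended by 223 days to January 6, 2017.
The other events in the timeline have no effect on the limitation period under the stated rules.

January 6, 2017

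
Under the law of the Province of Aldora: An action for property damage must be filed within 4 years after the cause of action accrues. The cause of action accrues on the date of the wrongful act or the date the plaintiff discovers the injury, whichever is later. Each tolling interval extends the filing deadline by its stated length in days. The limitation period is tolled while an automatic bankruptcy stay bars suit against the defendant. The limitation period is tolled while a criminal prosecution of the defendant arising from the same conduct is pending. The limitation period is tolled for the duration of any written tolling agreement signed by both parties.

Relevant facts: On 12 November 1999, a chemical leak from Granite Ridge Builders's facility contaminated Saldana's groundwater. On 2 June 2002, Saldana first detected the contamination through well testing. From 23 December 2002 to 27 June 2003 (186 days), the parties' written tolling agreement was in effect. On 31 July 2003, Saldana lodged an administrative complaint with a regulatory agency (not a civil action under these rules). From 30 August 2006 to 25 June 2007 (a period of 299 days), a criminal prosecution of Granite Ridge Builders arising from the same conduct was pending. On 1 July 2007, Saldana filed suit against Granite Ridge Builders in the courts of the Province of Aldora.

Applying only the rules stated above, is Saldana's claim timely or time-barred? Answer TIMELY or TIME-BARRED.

The claim accrued on 2 June 2002 — the later of the 12 November 1999 act and the 2 June 2002 discovery.
The untolled deadline — 4 years after 2 June 2002 — is 2 June 2006.
The period was tolled for 186 days by the written tolling agreement (23 December 2002 to 27 June 2003), pushing the deadline to 5 December 2006.
The period was tolled for 299 days by the pending criminal prosecution (30 August 2006 to 25 June 2007), pushing the deadline to 30 September 2007.
Nothing else in the chronology tolls or restarts the period.
Filing on 1 July 2007 beat the 30 September 2007 deadline — the action is timely.

TIMELY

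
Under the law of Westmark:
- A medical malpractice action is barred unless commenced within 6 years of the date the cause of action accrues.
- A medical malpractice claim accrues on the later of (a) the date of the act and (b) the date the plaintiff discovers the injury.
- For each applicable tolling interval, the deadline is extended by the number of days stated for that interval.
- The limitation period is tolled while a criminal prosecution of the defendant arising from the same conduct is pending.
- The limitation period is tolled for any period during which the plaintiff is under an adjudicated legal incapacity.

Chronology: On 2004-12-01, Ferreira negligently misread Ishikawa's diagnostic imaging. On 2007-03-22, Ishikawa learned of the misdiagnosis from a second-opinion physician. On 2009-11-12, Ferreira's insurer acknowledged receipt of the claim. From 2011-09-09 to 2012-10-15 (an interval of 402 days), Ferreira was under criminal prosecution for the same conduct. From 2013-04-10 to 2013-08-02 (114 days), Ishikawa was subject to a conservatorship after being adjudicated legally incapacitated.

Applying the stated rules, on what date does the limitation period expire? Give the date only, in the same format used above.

2014-08-20

Because discovery on 2007-03-22 post-dates the 2004-12-01 act, accrual under the later-of rule falls on 2007-03-22.
Adding the 6 years base period to 2007-03-22 gives a deadline of 2013-03-22, before any tolling.
The pending criminal prosecution from 2011-09-09 to 2012-10-15 tolled the period for 402 days, extending the deadline to 2014-04-28.
The period was tolled for 114 days by the plaintiff's legal incapacity (2013-04-10 to 2013-08-02), pushing the deadline to 2014-08-20.
None of the other events listed affects the running of the period under the stated rules.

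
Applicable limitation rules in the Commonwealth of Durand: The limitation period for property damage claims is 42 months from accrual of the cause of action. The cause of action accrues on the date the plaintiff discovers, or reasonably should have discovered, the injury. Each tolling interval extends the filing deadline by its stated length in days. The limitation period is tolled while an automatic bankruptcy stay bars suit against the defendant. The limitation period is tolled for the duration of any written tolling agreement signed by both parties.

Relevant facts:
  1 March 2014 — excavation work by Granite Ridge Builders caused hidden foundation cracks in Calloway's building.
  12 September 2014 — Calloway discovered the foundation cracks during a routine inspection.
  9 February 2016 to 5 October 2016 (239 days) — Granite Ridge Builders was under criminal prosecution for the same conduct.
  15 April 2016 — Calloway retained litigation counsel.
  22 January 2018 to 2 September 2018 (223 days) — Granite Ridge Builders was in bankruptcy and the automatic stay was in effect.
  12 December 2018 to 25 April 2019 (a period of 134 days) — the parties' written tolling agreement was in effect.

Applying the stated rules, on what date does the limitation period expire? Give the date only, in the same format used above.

Under the discovery rule, the claim accrued on 12 September 2014, when Calloway discovered the injury — not on the 1 March 2014 date of the underlying act.
Adding the 42 months base period to 12 September 2014 gives a deadline of 12 March 2018, before any tolling.
Because the automatic bankruptcy stay ran from 22 January 2018 to 2 September 2018, the deadline is extended by 223 days to 21 October 2018.
The written tolling agreement starting 12 December 2018 came too late — the period had run on 21 October 2018 — and so does not extend the deadline.
The pending criminal prosecution from 9 February 2016 to 5 October 2016 does not toll the period, because no stated rule makes a criminal prosecution a tolling event.
Nothing else in the chronology tolls or restarts the period.

21 October 2018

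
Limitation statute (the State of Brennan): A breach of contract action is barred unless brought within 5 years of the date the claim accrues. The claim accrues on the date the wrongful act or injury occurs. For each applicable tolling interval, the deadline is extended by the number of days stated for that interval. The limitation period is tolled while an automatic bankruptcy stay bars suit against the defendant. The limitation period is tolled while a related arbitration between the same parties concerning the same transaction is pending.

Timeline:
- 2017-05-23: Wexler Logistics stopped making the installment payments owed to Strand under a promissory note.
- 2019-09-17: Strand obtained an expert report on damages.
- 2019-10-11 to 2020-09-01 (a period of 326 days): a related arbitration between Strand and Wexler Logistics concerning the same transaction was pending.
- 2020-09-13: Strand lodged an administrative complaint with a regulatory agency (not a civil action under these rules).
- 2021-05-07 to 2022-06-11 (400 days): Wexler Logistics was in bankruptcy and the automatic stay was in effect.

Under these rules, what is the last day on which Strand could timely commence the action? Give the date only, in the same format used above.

The limitation period began to run on 2017-05-23.
5 years from 2017-05-23 is 2022-05-23.
Because the pending related arbitration ran from 2019-10-11 to 2020-09-01, the deadline is extended by 326 days to 2023-04-14.
The period was tolled for 400 days by the automatic bankruptcy stay (2021-05-07 to 2022-06-11), pushing the deadline to 2024-05-18.
The other events in the timeline have no effect on the limitation period under the stated rules.

2024-05-18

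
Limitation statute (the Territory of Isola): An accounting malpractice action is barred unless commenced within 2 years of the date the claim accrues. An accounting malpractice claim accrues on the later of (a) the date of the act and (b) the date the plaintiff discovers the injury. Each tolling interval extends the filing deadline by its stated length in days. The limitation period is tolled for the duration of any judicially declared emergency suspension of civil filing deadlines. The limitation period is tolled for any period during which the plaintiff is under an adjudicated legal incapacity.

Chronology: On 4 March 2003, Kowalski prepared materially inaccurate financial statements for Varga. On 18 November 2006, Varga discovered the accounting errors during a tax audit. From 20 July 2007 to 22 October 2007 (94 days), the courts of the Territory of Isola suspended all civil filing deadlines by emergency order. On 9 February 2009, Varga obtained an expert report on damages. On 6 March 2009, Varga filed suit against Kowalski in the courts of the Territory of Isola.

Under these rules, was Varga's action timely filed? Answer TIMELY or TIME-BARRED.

TIME-BARRED

Because discovery on 18 November 2006 post-dates the 4 March 2003 act, accrual under the later-of rule falls on 18 November 2006.
Adding the 2 years base period to 18 November 2006 gives a deadline of 18 November 2008, before any tolling.
The period was tolled for 94 days by the emergency suspension of filing deadlines (20 July 2007 to 22 October 2007), pushing the deadline to 20 February 2009.
Nothing else in the chronology tolls or restarts the period.
The 6 March 2009 filing falls after the 20 February 2009 deadline; the claim is time-barred.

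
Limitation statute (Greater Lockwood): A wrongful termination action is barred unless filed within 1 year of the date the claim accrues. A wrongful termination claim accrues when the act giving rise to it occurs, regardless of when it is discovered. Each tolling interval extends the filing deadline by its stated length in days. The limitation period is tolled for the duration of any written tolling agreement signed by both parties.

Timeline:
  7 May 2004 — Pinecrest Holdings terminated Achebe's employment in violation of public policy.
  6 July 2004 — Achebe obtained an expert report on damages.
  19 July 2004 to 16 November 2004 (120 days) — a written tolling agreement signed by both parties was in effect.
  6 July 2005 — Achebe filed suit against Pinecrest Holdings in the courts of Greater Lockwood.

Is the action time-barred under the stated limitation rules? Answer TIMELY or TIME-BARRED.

The claim accrued on 7 May 2004, the date of the act.
The untolled deadline — 1 year after 7 May 2004 — is 7 May 2005.
The written tolling agreement from 19 July 2004 to 16 November 2004 tolled the period for 120 days, extending the deadline to 4 September 2005.
None of the other events listed affects the running of the period under the stated rules.
Filing on 6 July 2005 beat the 4 September 2005 deadline — the action is timely.

TIMELY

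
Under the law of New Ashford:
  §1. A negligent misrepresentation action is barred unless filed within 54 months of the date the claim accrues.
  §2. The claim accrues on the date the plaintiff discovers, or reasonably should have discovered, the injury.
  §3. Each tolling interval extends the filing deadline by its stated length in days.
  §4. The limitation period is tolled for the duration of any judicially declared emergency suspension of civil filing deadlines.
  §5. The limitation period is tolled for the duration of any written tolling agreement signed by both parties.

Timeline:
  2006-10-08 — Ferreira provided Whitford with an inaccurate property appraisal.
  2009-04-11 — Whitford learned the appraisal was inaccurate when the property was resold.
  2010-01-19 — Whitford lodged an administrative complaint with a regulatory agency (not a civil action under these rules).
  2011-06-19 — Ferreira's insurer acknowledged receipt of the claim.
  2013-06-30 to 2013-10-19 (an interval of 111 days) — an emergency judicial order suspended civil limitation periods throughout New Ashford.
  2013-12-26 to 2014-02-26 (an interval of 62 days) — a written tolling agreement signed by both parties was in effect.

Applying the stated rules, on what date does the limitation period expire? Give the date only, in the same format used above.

2014-04-02

The claim did not accrue until Whitford discovered the injury on 2009-04-11; the 2006-10-08 act date does not start the clock under the stated rule.
Adding the 54 months base period to 2009-04-11 gives a deadline of 2013-10-11, before any tolling.
The period was tolled for 111 days by the emergency suspension of filing deadlines (2013-06-30 to 2013-10-19), pushing the deadline to 2014-01-30.
The written tolling agreement from 2013-12-26 to 2014-02-26 tolled the period for 62 days, extending the deadline to 2014-04-02.
Nothing else in the chronology tolls or restarts the period.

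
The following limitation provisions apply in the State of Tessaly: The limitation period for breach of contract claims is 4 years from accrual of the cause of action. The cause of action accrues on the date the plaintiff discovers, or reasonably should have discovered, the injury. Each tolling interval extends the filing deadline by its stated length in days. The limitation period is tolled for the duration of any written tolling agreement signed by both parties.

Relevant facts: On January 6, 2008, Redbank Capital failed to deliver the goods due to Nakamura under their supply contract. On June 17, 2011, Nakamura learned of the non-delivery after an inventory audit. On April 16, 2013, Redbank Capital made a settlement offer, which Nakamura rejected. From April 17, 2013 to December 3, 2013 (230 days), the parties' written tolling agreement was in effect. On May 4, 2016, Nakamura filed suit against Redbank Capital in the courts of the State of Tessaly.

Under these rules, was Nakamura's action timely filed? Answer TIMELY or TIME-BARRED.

TIME-BARRED

Accrual is tied to discovery, so the period began on June 17, 2011 rather than on January 6, 2008 when the act occurred.
The untolled deadline — 4 years after June 17, 2011 — is June 17, 2015.
The period was tolled for 230 days by the written tolling agreement (April 17, 2013 to December 3, 2013), pushing the deadline to February 2, 2016.
None of the other events listed affects the running of the period under the stated rules.
Nakamura filed on May 4, 2016, after the February 2, 2016 deadline, so the action is time-barred.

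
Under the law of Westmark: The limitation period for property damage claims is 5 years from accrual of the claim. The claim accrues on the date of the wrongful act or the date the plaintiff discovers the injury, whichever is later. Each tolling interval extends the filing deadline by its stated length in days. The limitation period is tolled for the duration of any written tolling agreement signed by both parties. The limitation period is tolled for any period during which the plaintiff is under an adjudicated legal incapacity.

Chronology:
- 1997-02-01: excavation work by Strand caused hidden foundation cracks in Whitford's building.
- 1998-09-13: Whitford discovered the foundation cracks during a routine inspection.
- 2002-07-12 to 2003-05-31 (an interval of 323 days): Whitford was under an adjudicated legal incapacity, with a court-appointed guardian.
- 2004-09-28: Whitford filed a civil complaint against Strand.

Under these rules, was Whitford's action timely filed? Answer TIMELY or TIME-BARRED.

The claim accrued on 1998-09-13 — the later of the 1997-02-01 act and the 1998-09-13 discovery.
5 years from 1998-09-13 is 2003-09-13.
Because the plaintiff's legal incapacity ran from 2002-07-12 to 2003-05-31, the deadline is extended by 323 days to 2004-08-01.
Whitford filed on 2004-09-28, after the 2004-08-01 deadline, so the action is time-barred.

TIME-BARRED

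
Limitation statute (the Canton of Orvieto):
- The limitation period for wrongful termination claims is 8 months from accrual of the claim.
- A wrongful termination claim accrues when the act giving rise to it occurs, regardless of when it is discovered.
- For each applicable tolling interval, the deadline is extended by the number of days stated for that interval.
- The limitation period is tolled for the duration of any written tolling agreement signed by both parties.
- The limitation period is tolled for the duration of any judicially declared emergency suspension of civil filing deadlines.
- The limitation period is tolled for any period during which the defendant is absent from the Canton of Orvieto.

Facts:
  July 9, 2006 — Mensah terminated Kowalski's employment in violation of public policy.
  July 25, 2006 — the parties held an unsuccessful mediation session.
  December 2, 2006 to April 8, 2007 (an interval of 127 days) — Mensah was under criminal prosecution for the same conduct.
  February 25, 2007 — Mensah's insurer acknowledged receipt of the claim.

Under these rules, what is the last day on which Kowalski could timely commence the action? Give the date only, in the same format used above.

March 9, 2007

The claim accrued on July 9, 2006, when the wrongful act occurred.
8 months from July 9, 2006 is March 9, 2007.
Although a criminal prosecution ran from December 2, 2006 to April 8, 2007, the stated rules do not make that a tolling event, so it is disregarded.
None of the other events listed affects the running of the period under the stated rules.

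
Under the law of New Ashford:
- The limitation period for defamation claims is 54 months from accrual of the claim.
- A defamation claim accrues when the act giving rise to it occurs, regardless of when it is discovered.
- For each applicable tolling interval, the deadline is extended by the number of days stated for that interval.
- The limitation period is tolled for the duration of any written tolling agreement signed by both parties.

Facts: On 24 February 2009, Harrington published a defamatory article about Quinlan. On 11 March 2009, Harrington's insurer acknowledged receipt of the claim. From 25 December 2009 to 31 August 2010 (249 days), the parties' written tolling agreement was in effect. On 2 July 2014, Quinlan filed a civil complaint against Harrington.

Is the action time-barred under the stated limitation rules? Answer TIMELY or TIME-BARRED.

TIME-BARRED

The claim accrued on 24 February 2009, when the wrongful act occurred.
Adding the 54 months base period to 24 February 2009 gives a deadline of 24 August 2013, before any tolling.
The period was tolled for 249 days by the written tolling agreement (25 December 2009 to 31 August 2010), pushing the deadline to 30 April 2014.
None of the other events listed affects the running of the period under the stated rules.
Quinlan filed on 2 July 2014, after the 30 April 2014 deadline, so the action is time-barred.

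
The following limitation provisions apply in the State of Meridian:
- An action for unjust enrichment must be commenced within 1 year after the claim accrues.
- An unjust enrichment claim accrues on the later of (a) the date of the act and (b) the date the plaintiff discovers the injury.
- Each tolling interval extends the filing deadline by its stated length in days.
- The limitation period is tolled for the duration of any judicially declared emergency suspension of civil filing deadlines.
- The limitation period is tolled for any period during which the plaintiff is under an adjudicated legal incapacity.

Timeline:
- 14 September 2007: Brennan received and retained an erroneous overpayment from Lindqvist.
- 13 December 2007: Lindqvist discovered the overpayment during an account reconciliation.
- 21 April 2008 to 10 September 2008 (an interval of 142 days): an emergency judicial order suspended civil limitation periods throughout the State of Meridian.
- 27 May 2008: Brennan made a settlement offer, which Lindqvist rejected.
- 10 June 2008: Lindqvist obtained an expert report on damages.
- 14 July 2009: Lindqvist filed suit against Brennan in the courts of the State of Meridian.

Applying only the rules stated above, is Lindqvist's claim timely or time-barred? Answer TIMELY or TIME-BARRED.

Because discovery on 13 December 2007 post-dates the 14 September 2007 act, accrual under the later-of rule falls on 13 December 2007.
Adding the 1 year base period to 13 December 2007 gives a deadline of 13 December 2008, before any tolling.
The period was tolled for 142 days by the emergency suspension of filing deadlines (21 April 2008 to 10 September 2008), pushing the deadline to 4 May 2009.
None of the other events listed affects the running of the period under the stated rules.
Filing on 14 July 2009 missed the 4 May 2009 deadline — the action is time-barred.

TIME-BARRED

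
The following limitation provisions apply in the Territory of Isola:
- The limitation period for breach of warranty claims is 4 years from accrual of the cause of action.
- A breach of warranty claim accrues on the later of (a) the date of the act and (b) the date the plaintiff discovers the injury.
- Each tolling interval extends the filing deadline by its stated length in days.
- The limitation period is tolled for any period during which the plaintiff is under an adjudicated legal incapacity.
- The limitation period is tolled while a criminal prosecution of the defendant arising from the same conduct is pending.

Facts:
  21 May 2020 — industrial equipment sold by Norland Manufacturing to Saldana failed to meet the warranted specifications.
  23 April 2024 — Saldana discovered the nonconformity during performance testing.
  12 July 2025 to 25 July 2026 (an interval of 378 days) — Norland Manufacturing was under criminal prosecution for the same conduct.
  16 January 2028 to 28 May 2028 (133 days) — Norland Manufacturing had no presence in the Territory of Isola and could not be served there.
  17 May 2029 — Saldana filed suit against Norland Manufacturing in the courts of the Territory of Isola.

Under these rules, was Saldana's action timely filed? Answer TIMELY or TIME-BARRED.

Taking the later of the act (21 May 2020) and discovery (23 April 2024), the claim accrued on 23 April 2024.
The untolled deadline — 4 years after 23 April 2024 — is 23 April 2028.
The period was tolled for 378 days by the pending criminal prosecution (12 July 2025 to 25 July 2026), pushing the deadline to 6 May 2029.
No stated provision tolls the period for the defendant's absence, so the interval from 16 January 2028 to 28 May 2028 has no effect on the deadline.
The 17 May 2029 filing falls after the 6 May 2029 deadline; the claim is time-barred.

TIME-BARRED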